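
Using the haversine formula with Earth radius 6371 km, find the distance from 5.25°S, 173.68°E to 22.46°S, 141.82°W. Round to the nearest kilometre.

5144 km

Δλ = -141.82 − 173.68 = -315.50°; wrapped into (−180°, 180°]: 44.50°.
Δφ = -22.46 − -5.25 = -17.21°.
a = sin²(Δφ/2) + cos φ₁ · cos φ₂ · sin²(Δλ/2) = 0.154330.
c = 2·atan2(√a, √(1−a)) = 0.80745 rad → d = 6371·c ≈ 5144.29 km.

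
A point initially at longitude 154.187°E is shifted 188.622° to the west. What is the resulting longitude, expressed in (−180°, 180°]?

34.435°W

Start at +154.187°; shift −188.622° → -34.435°.
-34.435° already lies in (−180°, 180°].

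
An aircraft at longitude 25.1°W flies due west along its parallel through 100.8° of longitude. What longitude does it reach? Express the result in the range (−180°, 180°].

125.9°W

Start at -25.1°; shift −100.8° → -125.9°.
-125.9° already lies in (−180°, 180°].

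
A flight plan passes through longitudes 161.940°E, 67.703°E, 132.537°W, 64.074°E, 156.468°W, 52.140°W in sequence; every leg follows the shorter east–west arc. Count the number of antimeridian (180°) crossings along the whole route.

Leg 1: +161.940° → +67.703°, shortest Δλ = -94.237° (west) — does not cross 180°.
Leg 2: +67.703° → -132.537°, shortest Δλ = 159.76° (east) — crosses 180°.
Leg 3: -132.537° → +64.074°, shortest Δλ = -163.389° (west) — crosses 180°.
Leg 4: +64.074° → -156.468°, shortest Δλ = 139.458° (east) — crosses 180°.
Leg 5: -156.468° → -52.140°, shortest Δλ = 104.328° (east) — does not cross 180°.
Total crossings: 3.

3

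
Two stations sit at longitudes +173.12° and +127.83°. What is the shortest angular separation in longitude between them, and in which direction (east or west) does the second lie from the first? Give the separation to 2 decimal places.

Raw difference: 127.83 − 173.12 = -45.29°.
Normalise into (−180°, 180°]: -45.29° stays -45.29°.
Negative ⇒ the second point lies to the west; separation 45.29°.

45.29° west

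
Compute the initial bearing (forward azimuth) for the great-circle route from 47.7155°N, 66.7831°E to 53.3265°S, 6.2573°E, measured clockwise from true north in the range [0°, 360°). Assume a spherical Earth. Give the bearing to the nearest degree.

214°

Δλ = 6.2573 − 66.7831 = -60.5258°.
θ = atan2( sin Δλ · cos φ₂ , cos φ₁ · sin φ₂ − sin φ₁ · cos φ₂ · cos Δλ )
  = atan2(-0.51996, -0.75704) = -145.518° → normalised to [0°, 360°): 214.482°.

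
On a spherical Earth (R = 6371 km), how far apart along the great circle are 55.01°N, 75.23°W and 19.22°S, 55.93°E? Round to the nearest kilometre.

14318 km

Δλ = 55.93 − -75.23 = 131.16°.
Δφ = -19.22 − 55.01 = -74.23°.
a = sin²(Δφ/2) + cos φ₁ · cos φ₂ · sin²(Δλ/2) = 0.813036.
c = 2·atan2(√a, √(1−a)) = 2.24730 rad → d = 6371·c ≈ 14317.56 km.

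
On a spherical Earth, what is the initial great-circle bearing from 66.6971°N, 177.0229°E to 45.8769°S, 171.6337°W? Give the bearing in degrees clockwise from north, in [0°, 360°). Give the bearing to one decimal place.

171.5°

Δλ = -171.6337 − 177.0229 = -348.6566°; wrapped into (−180°, 180°]: 11.3434°.
θ = atan2( sin Δλ · cos φ₂ , cos φ₁ · sin φ₂ − sin φ₁ · cos φ₂ · cos Δλ )
  = atan2(0.13694, -0.91089) = 171.451° → normalised to [0°, 360°): 171.451°.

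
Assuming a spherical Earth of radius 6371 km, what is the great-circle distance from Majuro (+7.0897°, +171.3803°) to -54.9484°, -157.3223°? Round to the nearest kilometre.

7483 km

Δλ = -157.3223 − 171.3803 = -328.7026°; wrapped into (−180°, 180°]: 31.2974°.
Δφ = -54.9484 − 7.0897 = -62.0381°.
a = sin²(Δφ/2) + cos φ₁ · cos φ₂ · sin²(Δλ/2) = 0.307025.
c = 2·atan2(√a, √(1−a)) = 1.17456 rad → d = 6371·c ≈ 7483.11 km.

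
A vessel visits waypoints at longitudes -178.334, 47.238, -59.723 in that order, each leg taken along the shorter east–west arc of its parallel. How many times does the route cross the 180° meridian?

1

Leg 1: -178.334° → +47.238°, shortest Δλ = -134.428° (west) — crosses 180°.
Leg 2: +47.238° → -59.723°, shortest Δλ = -106.961° (west) — does not cross 180°.
Total crossings: 1.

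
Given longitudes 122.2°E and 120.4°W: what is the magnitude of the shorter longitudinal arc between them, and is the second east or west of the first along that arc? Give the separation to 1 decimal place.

117.4° east

Raw difference: -120.4 − 122.2 = -242.6°.
Normalise into (−180°, 180°]: -242.6° + 360° = 117.4°.
Positive ⇒ the second point lies to the east; separation 117.4°.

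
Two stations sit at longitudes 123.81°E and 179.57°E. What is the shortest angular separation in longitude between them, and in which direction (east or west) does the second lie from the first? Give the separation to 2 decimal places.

55.76° east

Raw difference: 179.57 − 123.81 = 55.76°.
Normalise into (−180°, 180°]: 55.76° stays 55.76°.
Positive ⇒ the second point lies to the east; separation 55.76°.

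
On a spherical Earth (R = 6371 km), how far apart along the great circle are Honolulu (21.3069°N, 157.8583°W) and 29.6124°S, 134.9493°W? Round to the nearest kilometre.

6170 km

Δλ = -134.9493 − -157.8583 = 22.9090°.
Δφ = -29.6124 − 21.3069 = -50.9193°.
a = sin²(Δφ/2) + cos φ₁ · cos φ₂ · sin²(Δλ/2) = 0.216736.
c = 2·atan2(√a, √(1−a)) = 0.96851 rad → d = 6371·c ≈ 6170.38 km.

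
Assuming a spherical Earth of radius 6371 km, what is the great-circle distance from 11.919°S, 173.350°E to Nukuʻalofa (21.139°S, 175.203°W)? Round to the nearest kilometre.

Δλ = -175.203 − 173.350 = -348.553°; wrapped into (−180°, 180°]: 11.447°.
Δφ = -21.139 − -11.919 = -9.220°.
a = sin²(Δφ/2) + cos φ₁ · cos φ₂ · sin²(Δλ/2) = 0.015536.
c = 2·atan2(√a, √(1−a)) = 0.24994 rad → d = 6371·c ≈ 1592.36 km.

1592 km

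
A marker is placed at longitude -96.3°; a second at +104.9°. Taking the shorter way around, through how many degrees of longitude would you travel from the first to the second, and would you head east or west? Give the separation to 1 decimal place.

Raw difference: 104.9 − -96.3 = 201.2°.
Normalise into (−180°, 180°]: 201.2° − 360° = -158.8°.
Negative ⇒ the second point lies to the west; separation 158.8°.

158.8° west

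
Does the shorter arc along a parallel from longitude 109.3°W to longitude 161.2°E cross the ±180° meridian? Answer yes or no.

Naïve |161.2 − -109.3| = 270.5° > 180°, so the shorter arc goes the other way round — across 180°.
Signed shortest Δλ = ((161.2 − -109.3 + 180) mod 360) − 180 = -89.5°.
Going west by 89.5° from -109.3° passes through 180° before reaching +161.2°.

Yes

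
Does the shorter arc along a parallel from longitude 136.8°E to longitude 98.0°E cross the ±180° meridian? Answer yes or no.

No

Signed shortest Δλ = ((98.0 − 136.8 + 180) mod 360) − 180 = -38.8°.
Going west by 38.8° from +136.8° reaches +98.0° without touching 180°.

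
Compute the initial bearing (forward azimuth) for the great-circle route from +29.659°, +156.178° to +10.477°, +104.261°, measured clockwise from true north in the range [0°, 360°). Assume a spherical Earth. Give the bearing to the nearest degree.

260°

Δλ = 104.261 − 156.178 = -51.917°.
θ = atan2( sin Δλ · cos φ₂ , cos φ₁ · sin φ₂ − sin φ₁ · cos φ₂ · cos Δλ )
  = atan2(-0.77400, -0.14211) = -100.404° → normalised to [0°, 360°): 259.596°.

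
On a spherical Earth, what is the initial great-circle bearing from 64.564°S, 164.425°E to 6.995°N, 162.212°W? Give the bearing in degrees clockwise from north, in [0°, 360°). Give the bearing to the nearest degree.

Δλ = -162.212 − 164.425 = -326.637°; wrapped into (−180°, 180°]: 33.363°.
θ = atan2( sin Δλ · cos φ₂ , cos φ₁ · sin φ₂ − sin φ₁ · cos φ₂ · cos Δλ )
  = atan2(0.54585, 0.80094) = 34.275° → normalised to [0°, 360°): 34.275°.

34°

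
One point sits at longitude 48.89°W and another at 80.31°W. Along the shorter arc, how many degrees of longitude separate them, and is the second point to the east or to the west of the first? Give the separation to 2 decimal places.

31.42° west

Raw difference: -80.31 − -48.89 = -31.42°.
Normalise into (−180°, 180°]: -31.42° stays -31.42°.
Negative ⇒ the second point lies to the west; separation 31.42°.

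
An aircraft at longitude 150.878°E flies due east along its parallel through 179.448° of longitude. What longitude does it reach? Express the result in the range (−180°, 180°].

29.674°W

Start at +150.878°; shift +179.448° → +330.326°.
+330.326° lies outside (−180°, 180°]; subtract 360° → -29.674°.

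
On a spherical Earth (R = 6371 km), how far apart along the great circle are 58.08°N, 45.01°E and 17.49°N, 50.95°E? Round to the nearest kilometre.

4540 km

Δλ = 50.95 − 45.01 = 5.94°.
Δφ = 17.49 − 58.08 = -40.59°.
a = sin²(Δφ/2) + cos φ₁ · cos φ₂ · sin²(Δλ/2) = 0.121661.
c = 2·atan2(√a, √(1−a)) = 0.71258 rad → d = 6371·c ≈ 4539.85 km.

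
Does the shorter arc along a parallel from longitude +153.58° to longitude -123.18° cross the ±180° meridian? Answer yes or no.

Yes

Naïve |-123.18 − 153.58| = 276.76° > 180°, so the shorter arc goes the other way round — across 180°.
Signed shortest Δλ = ((-123.18 − 153.58 + 180) mod 360) − 180 = 83.24°.
Going east by 83.24° from +153.58° passes through 180° before reaching -123.18°.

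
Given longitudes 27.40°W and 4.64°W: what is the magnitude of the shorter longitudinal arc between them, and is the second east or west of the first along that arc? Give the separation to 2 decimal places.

Raw difference: -4.64 − -27.40 = 22.76°.
Normalise into (−180°, 180°]: 22.76° stays 22.76°.
Positive ⇒ the second point lies to the east; separation 22.76°.

22.76° east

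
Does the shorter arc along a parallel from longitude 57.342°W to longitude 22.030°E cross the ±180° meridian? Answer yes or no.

Signed shortest Δλ = ((22.030 − -57.342 + 180) mod 360) − 180 = 79.372°.
Going east by 79.372° from -57.342° reaches +22.030° without touching 180°.

No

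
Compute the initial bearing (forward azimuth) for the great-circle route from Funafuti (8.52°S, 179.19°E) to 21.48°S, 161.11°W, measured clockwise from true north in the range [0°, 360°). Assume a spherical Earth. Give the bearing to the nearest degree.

Δλ = -161.11 − 179.19 = -340.30°; wrapped into (−180°, 180°]: 19.70°.
θ = atan2( sin Δλ · cos φ₂ , cos φ₁ · sin φ₂ − sin φ₁ · cos φ₂ · cos Δλ )
  = atan2(0.31368, -0.23234) = 126.527° → normalised to [0°, 360°): 126.527°.

127°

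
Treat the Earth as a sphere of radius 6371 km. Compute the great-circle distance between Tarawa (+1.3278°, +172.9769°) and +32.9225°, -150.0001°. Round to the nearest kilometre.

5221 km

Δλ = -150.0001 − 172.9769 = -322.9770°; wrapped into (−180°, 180°]: 37.0230°.
Δφ = 32.9225 − 1.3278 = 31.5947°.
a = sin²(Δφ/2) + cos φ₁ · cos φ₂ · sin²(Δλ/2) = 0.158704.
c = 2·atan2(√a, √(1−a)) = 0.81949 rad → d = 6371·c ≈ 5220.99 km.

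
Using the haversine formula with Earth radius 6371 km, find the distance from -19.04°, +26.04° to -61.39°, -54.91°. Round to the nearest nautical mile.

4146 nmi

Δλ = -54.91 − 26.04 = -80.95°.
Δφ = -61.39 − -19.04 = -42.35°.
a = sin²(Δφ/2) + cos φ₁ · cos φ₂ · sin²(Δλ/2) = 0.321202.
c = 2·atan2(√a, √(1−a)) = 1.20510 rad → d = 6371·c ≈ 7677.72 km ≈ 4145.64 nmi.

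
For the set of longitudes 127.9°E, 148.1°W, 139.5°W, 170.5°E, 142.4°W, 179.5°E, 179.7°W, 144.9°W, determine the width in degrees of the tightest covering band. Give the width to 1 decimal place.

Sort the longitudes: -179.7°, -148.1°, -144.9°, -142.4°, -139.5°, +127.9°, +170.5°, +179.5°.
Eastward gaps between consecutive values (wrapping around): 31.6°, 3.2°, 2.5°, 2.9°, 267.4°, 42.6°, 9.0°, 0.8°.
Largest gap = 267.4° ⇒ minimal covering band is its complement: 360° − 267.4° = 92.6°.
Band runs from +127.9° eastward to -139.5°, crossing the antimeridian.

92.6°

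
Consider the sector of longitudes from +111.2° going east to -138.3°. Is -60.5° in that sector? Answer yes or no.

Band width going east from +111.2° to -138.3°: ((-138.3 − 111.2) mod 360) = 110.5°.
Offset of -60.5° east of the west edge: ((-60.5 − 111.2) mod 360) = 188.3°.
188.3° > 110.5° ⇒ outside.

No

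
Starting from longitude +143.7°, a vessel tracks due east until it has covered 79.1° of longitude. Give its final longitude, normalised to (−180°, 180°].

-137.2°

Start at +143.7°; shift +79.1° → +222.8°.
+222.8° lies outside (−180°, 180°]; subtract 360° → -137.2°.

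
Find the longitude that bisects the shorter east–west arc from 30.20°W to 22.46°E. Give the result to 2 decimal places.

Signed shortest Δλ from -30.20° to +22.46° is +52.66°.
Midpoint longitude = -30.20° + (+52.66°)/2 = -30.20° + 26.33° = -3.87°.

3.87°W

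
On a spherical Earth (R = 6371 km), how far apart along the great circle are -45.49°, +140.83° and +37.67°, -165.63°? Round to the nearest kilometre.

Δλ = -165.63 − 140.83 = -306.46°; wrapped into (−180°, 180°]: 53.54°.
Δφ = 37.67 − -45.49 = 83.16°.
a = sin²(Δφ/2) + cos φ₁ · cos φ₂ · sin²(Δλ/2) = 0.553023.
c = 2·atan2(√a, √(1−a)) = 1.67704 rad → d = 6371·c ≈ 10684.44 km.

10684 km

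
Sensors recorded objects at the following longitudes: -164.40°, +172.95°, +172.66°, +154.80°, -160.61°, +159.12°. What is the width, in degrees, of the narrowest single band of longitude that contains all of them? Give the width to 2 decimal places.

Sort the longitudes: -164.40°, -160.61°, +154.80°, +159.12°, +172.66°, +172.95°.
Eastward gaps between consecutive values (wrapping around): 3.79°, 315.41°, 4.32°, 13.54°, 0.29°, 22.65°.
Largest gap = 315.41° ⇒ minimal covering band is its complement: 360° − 315.41° = 44.59°.
Band runs from +154.80° eastward to -160.61°, crossing the antimeridian.

44.59°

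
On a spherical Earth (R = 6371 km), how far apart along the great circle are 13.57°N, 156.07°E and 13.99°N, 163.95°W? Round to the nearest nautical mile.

Δλ = -163.95 − 156.07 = -320.02°; wrapped into (−180°, 180°]: 39.98°.
Δφ = 13.99 − 13.57 = 0.42°.
a = sin²(Δφ/2) + cos φ₁ · cos φ₂ · sin²(Δλ/2) = 0.110247.
c = 2·atan2(√a, √(1−a)) = 0.67692 rad → d = 6371·c ≈ 4312.65 km ≈ 2328.65 nmi.

2329 nmi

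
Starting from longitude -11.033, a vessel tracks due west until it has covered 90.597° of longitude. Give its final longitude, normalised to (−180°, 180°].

-101.630°

Start at -11.033°; shift −90.597° → -101.630°.
-101.630° already lies in (−180°, 180°].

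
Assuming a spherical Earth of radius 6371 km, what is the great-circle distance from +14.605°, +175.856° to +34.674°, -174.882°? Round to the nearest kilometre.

Δλ = -174.882 − 175.856 = -350.738°; wrapped into (−180°, 180°]: 9.262°.
Δφ = 34.674 − 14.605 = 20.069°.
a = sin²(Δφ/2) + cos φ₁ · cos φ₂ · sin²(Δλ/2) = 0.035548.
c = 2·atan2(√a, √(1−a)) = 0.37935 rad → d = 6371·c ≈ 2416.86 km.

2417 km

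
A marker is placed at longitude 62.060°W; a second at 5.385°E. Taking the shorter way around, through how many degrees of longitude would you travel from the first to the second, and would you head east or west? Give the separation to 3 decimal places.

67.445° east

Raw difference: 5.385 − -62.060 = 67.445°.
Normalise into (−180°, 180°]: 67.445° stays 67.445°.
Positive ⇒ the second point lies to the east; separation 67.445°.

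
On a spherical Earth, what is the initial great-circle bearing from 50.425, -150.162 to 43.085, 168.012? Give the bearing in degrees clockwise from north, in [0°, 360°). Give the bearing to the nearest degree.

272°

Δλ = 168.012 − -150.162 = 318.174°; wrapped into (−180°, 180°]: -41.826°.
θ = atan2( sin Δλ · cos φ₂ , cos φ₁ · sin φ₂ − sin φ₁ · cos φ₂ · cos Δλ )
  = atan2(-0.48704, 0.01570) = -88.154° → normalised to [0°, 360°): 271.846°.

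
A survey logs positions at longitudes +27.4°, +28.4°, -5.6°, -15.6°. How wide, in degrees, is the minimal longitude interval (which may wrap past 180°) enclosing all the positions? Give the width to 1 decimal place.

Sort the longitudes: -15.6°, -5.6°, +27.4°, +28.4°.
Eastward gaps between consecutive values (wrapping around): 10.0°, 33.0°, 1.0°, 316.0°.
Largest gap = 316.0° ⇒ minimal covering band is its complement: 360° − 316.0° = 44.0°.
Band runs from -15.6° eastward to +28.4°.

44.0°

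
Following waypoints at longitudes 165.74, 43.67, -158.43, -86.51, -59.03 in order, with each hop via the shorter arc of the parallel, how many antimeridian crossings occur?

1

Leg 1: +165.74° → +43.67°, shortest Δλ = -122.07° (west) — does not cross 180°.
Leg 2: +43.67° → -158.43°, shortest Δλ = 157.9° (east) — crosses 180°.
Leg 3: -158.43° → -86.51°, shortest Δλ = 71.92° (east) — does not cross 180°.
Leg 4: -86.51° → -59.03°, shortest Δλ = 27.48° (east) — does not cross 180°.
Total crossings: 1.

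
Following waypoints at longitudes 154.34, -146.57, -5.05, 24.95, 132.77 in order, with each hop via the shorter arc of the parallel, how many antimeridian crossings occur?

1

Leg 1: +154.34° → -146.57°, shortest Δλ = 59.09° (east) — crosses 180°.
Leg 2: -146.57° → -5.05°, shortest Δλ = 141.52° (east) — does not cross 180°.
Leg 3: -5.05° → +24.95°, shortest Δλ = 30.0° (east) — does not cross 180°.
Leg 4: +24.95° → +132.77°, shortest Δλ = 107.82° (east) — does not cross 180°.
Total crossings: 1.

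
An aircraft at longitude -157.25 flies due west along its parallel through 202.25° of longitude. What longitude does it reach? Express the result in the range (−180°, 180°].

Start at -157.25°; shift −202.25° → -359.50°.
-359.50° lies outside (−180°, 180°]; add 360° → +0.50°.

+0.50°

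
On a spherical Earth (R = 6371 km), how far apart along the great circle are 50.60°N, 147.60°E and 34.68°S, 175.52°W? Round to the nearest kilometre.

Δλ = -175.52 − 147.60 = -323.12°; wrapped into (−180°, 180°]: 36.88°.
Δφ = -34.68 − 50.60 = -85.28°.
a = sin²(Δφ/2) + cos φ₁ · cos φ₂ · sin²(Δλ/2) = 0.511081.
c = 2·atan2(√a, √(1−a)) = 1.59296 rad → d = 6371·c ≈ 10148.75 km.

10149 km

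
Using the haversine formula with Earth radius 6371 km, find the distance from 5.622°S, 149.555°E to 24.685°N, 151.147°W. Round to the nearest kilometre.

Δλ = -151.147 − 149.555 = -300.702°; wrapped into (−180°, 180°]: 59.298°.
Δφ = 24.685 − -5.622 = 30.307°.
a = sin²(Δφ/2) + cos φ₁ · cos φ₂ · sin²(Δλ/2) = 0.289615.
c = 2·atan2(√a, √(1−a)) = 1.13650 rad → d = 6371·c ≈ 7240.65 km.

7241 km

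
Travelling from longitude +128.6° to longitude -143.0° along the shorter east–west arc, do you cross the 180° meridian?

Yes

Naïve |-143.0 − 128.6| = 271.6° > 180°, so the shorter arc goes the other way round — across 180°.
Signed shortest Δλ = ((-143.0 − 128.6 + 180) mod 360) − 180 = 88.4°.
Going east by 88.4° from +128.6° passes through 180° before reaching -143.0°.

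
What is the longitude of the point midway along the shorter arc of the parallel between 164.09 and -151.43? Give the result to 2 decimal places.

Signed shortest Δλ from +164.09° to -151.43° is +44.48°.
Midpoint longitude = +164.09° + (+44.48°)/2 = +164.09° + 22.24° = +186.33°.
Normalise into (−180°, 180°]: -173.67°.
(The naïve average (+164.09 + -151.43)/2 = 6.33° is on the wrong side of the globe.)

-173.67°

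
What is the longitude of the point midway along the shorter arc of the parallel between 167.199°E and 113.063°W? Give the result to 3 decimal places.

152.932°W

Signed shortest Δλ from +167.199° to -113.063° is +79.738°.
Midpoint longitude = +167.199° + (+79.738°)/2 = +167.199° + 39.869° = +207.068°.
Normalise into (−180°, 180°]: -152.932°.
(The naïve average (+167.199 + -113.063)/2 = 27.068° is on the wrong side of the globe.)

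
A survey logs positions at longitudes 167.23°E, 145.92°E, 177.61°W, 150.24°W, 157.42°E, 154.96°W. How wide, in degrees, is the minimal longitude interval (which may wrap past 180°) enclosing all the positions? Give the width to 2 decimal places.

63.84°

Sort the longitudes: -177.61°, -154.96°, -150.24°, +145.92°, +157.42°, +167.23°.
Eastward gaps between consecutive values (wrapping around): 22.65°, 4.72°, 296.16°, 11.50°, 9.81°, 15.16°.
Largest gap = 296.16° ⇒ minimal covering band is its complement: 360° − 296.16° = 63.84°.
Band runs from +145.92° eastward to -150.24°, crossing the antimeridian.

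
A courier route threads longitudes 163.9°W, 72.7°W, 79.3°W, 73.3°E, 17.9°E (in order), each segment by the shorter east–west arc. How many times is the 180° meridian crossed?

Leg 1: -163.9° → -72.7°, shortest Δλ = 91.2° (east) — does not cross 180°.
Leg 2: -72.7° → -79.3°, shortest Δλ = -6.6° (west) — does not cross 180°.
Leg 3: -79.3° → +73.3°, shortest Δλ = 152.6° (east) — does not cross 180°.
Leg 4: +73.3° → +17.9°, shortest Δλ = -55.4° (west) — does not cross 180°.
Total crossings: 0.

0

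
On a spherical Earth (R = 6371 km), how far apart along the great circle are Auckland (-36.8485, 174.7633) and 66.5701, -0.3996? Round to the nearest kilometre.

Δλ = -0.3996 − 174.7633 = -175.1629°.
Δφ = 66.5701 − -36.8485 = 103.4186°.
a = sin²(Δφ/2) + cos φ₁ · cos φ₂ · sin²(Δλ/2) = 0.933656.
c = 2·atan2(√a, √(1−a)) = 2.62057 rad → d = 6371·c ≈ 16695.66 km.

16696 km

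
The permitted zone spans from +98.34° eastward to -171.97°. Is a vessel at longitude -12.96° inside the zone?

Band width going east from +98.34° to -171.97°: ((-171.97 − 98.34) mod 360) = 89.69°.
Offset of -12.96° east of the west edge: ((-12.96 − 98.34) mod 360) = 248.70°.
248.70° > 89.69° ⇒ outside.

No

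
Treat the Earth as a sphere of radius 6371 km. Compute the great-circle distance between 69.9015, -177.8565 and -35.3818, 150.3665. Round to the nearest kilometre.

11986 km

Δλ = 150.3665 − -177.8565 = 328.2230°; wrapped into (−180°, 180°]: -31.7770°.
Δφ = -35.3818 − 69.9015 = -105.2833°.
a = sin²(Δφ/2) + cos φ₁ · cos φ₂ · sin²(Δλ/2) = 0.652794.
c = 2·atan2(√a, √(1−a)) = 1.88135 rad → d = 6371·c ≈ 11986.10 km.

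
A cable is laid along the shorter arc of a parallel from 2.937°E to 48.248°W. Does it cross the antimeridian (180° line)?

No

Signed shortest Δλ = ((-48.248 − 2.937 + 180) mod 360) − 180 = -51.185°.
Going west by 51.185° from +2.937° reaches -48.248° without touching 180°.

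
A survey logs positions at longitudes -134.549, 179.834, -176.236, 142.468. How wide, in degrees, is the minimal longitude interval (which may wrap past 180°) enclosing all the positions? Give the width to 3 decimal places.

Sort the longitudes: -176.236°, -134.549°, +142.468°, +179.834°.
Eastward gaps between consecutive values (wrapping around): 41.687°, 277.017°, 37.366°, 3.930°.
Largest gap = 277.017° ⇒ minimal covering band is its complement: 360° − 277.017° = 82.983°.
Band runs from +142.468° eastward to -134.549°, crossing the antimeridian.

82.983°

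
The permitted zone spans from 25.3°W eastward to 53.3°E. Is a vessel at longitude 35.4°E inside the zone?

Band width going east from -25.3° to +53.3°: ((53.3 − -25.3) mod 360) = 78.6°.
Offset of +35.4° east of the west edge: ((35.4 − -25.3) mod 360) = 60.7°.
60.7° ≤ 78.6° ⇒ inside.

Yes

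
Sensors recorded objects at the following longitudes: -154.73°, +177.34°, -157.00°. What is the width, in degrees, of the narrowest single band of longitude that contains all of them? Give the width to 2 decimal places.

Sort the longitudes: -157.00°, -154.73°, +177.34°.
Eastward gaps between consecutive values (wrapping around): 2.27°, 332.07°, 25.66°.
Largest gap = 332.07° ⇒ minimal covering band is its complement: 360° − 332.07° = 27.93°.
Band runs from +177.34° eastward to -154.73°, crossing the antimeridian.

27.93°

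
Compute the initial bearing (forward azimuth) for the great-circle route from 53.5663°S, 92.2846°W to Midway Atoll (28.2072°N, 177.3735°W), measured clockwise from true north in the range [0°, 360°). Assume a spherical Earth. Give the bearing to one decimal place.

Δλ = -177.3735 − -92.2846 = -85.0889°.
θ = atan2( sin Δλ · cos φ₂ , cos φ₁ · sin φ₂ − sin φ₁ · cos φ₂ · cos Δλ )
  = atan2(-0.87801, 0.34141) = -68.752° → normalised to [0°, 360°): 291.248°.

291.2°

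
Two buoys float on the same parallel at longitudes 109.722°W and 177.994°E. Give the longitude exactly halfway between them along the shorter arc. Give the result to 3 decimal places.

145.864°W

Signed shortest Δλ from -109.722° to +177.994° is -72.284°.
Midpoint longitude = -109.722° + (-72.284°)/2 = -109.722° − 36.142° = -145.864°.
(The naïve average (-109.722 + +177.994)/2 = 34.136° is on the wrong side of the globe.)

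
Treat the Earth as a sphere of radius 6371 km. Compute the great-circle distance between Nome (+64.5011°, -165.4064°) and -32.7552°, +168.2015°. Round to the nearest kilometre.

11057 km

Δλ = 168.2015 − -165.4064 = 333.6079°; wrapped into (−180°, 180°]: -26.3921°.
Δφ = -32.7552 − 64.5011 = -97.2563°.
a = sin²(Δφ/2) + cos φ₁ · cos φ₂ · sin²(Δλ/2) = 0.582021.
c = 2·atan2(√a, √(1−a)) = 1.73558 rad → d = 6371·c ≈ 11057.40 km.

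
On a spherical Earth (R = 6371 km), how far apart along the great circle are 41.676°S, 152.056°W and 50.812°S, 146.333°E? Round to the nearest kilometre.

4702 km

Δλ = 146.333 − -152.056 = 298.389°; wrapped into (−180°, 180°]: -61.611°.
Δφ = -50.812 − -41.676 = -9.136°.
a = sin²(Δφ/2) + cos φ₁ · cos φ₂ · sin²(Δλ/2) = 0.130123.
c = 2·atan2(√a, √(1−a)) = 0.73809 rad → d = 6371·c ≈ 4702.38 km.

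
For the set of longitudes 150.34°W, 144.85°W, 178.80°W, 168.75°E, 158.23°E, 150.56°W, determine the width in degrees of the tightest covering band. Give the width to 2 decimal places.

56.92°

Sort the longitudes: -178.80°, -150.56°, -150.34°, -144.85°, +158.23°, +168.75°.
Eastward gaps between consecutive values (wrapping around): 28.24°, 0.22°, 5.49°, 303.08°, 10.52°, 12.45°.
Largest gap = 303.08° ⇒ minimal covering band is its complement: 360° − 303.08° = 56.92°.
Band runs from +158.23° eastward to -144.85°, crossing the antimeridian.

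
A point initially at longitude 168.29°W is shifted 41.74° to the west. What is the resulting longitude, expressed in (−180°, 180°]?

149.97°E

Start at -168.29°; shift −41.74° → -210.03°.
-210.03° lies outside (−180°, 180°]; add 360° → +149.97°.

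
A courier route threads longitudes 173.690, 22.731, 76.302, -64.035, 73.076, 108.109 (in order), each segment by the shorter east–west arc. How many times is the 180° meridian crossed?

Leg 1: +173.690° → +22.731°, shortest Δλ = -150.959° (west) — does not cross 180°.
Leg 2: +22.731° → +76.302°, shortest Δλ = 53.571° (east) — does not cross 180°.
Leg 3: +76.302° → -64.035°, shortest Δλ = -140.337° (west) — does not cross 180°.
Leg 4: -64.035° → +73.076°, shortest Δλ = 137.111° (east) — does not cross 180°.
Leg 5: +73.076° → +108.109°, shortest Δλ = 35.033° (east) — does not cross 180°.
Total crossings: 0.

0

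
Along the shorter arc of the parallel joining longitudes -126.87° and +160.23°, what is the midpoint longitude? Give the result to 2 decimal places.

Signed shortest Δλ from -126.87° to +160.23° is -72.90°.
Midpoint longitude = -126.87° + (-72.90°)/2 = -126.87° − 36.45° = -163.32°.
(The naïve average (-126.87 + +160.23)/2 = 16.68° is on the wrong side of the globe.)

-163.32°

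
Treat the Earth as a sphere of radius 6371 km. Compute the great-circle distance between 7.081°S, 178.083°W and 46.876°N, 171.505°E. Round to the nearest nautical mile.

Δλ = 171.505 − -178.083 = 349.588°; wrapped into (−180°, 180°]: -10.412°.
Δφ = 46.876 − -7.081 = 53.957°.
a = sin²(Δφ/2) + cos φ₁ · cos φ₂ · sin²(Δλ/2) = 0.211389.
c = 2·atan2(√a, √(1−a)) = 0.95547 rad → d = 6371·c ≈ 6087.32 km ≈ 3286.89 nmi.

3287 nmi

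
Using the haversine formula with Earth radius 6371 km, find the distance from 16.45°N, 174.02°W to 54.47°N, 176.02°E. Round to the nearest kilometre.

4314 km

Δλ = 176.02 − -174.02 = 350.04°; wrapped into (−180°, 180°]: -9.96°.
Δφ = 54.47 − 16.45 = 38.02°.
a = sin²(Δφ/2) + cos φ₁ · cos φ₂ · sin²(Δλ/2) = 0.110302.
c = 2·atan2(√a, √(1−a)) = 0.67710 rad → d = 6371·c ≈ 4313.77 km.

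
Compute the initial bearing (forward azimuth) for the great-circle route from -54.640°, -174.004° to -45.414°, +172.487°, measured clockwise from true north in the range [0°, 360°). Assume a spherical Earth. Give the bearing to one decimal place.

311.4°

Δλ = 172.487 − -174.004 = 346.491°; wrapped into (−180°, 180°]: -13.509°.
θ = atan2( sin Δλ · cos φ₂ , cos φ₁ · sin φ₂ − sin φ₁ · cos φ₂ · cos Δλ )
  = atan2(-0.16398, 0.14449) = -48.615° → normalised to [0°, 360°): 311.385°.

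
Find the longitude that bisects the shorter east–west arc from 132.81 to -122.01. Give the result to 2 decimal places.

Signed shortest Δλ from +132.81° to -122.01° is +105.18°.
Midpoint longitude = +132.81° + (+105.18°)/2 = +132.81° + 52.59° = +185.40°.
Normalise into (−180°, 180°]: -174.60°.
(The naïve average (+132.81 + -122.01)/2 = 5.4° is on the wrong side of the globe.)

-174.60°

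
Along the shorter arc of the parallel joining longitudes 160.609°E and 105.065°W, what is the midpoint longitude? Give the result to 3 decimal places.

Signed shortest Δλ from +160.609° to -105.065° is +94.326°.
Midpoint longitude = +160.609° + (+94.326°)/2 = +160.609° + 47.163° = +207.772°.
Normalise into (−180°, 180°]: -152.228°.
(The naïve average (+160.609 + -105.065)/2 = 27.772° is on the wrong side of the globe.)

152.228°W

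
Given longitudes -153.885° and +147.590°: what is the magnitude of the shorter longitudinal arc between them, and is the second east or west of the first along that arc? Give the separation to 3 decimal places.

58.525° west

Raw difference: 147.590 − -153.885 = 301.475°.
Normalise into (−180°, 180°]: 301.475° − 360° = -58.525°.
Negative ⇒ the second point lies to the west; separation 58.525°.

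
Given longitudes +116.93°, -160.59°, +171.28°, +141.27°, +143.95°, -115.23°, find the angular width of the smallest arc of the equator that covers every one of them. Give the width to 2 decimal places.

127.84°

Sort the longitudes: -160.59°, -115.23°, +116.93°, +141.27°, +143.95°, +171.28°.
Eastward gaps between consecutive values (wrapping around): 45.36°, 232.16°, 24.34°, 2.68°, 27.33°, 28.13°.
Largest gap = 232.16° ⇒ minimal covering band is its complement: 360° − 232.16° = 127.84°.
Band runs from +116.93° eastward to -115.23°, crossing the antimeridian.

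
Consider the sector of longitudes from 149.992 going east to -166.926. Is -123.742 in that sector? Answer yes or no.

No

Band width going east from +149.992° to -166.926°: ((-166.926 − 149.992) mod 360) = 43.082°.
Offset of -123.742° east of the west edge: ((-123.742 − 149.992) mod 360) = 86.266°.
86.266° > 43.082° ⇒ outside.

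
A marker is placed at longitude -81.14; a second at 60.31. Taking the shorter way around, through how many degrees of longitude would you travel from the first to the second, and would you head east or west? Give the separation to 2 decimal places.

141.45° east

Raw difference: 60.31 − -81.14 = 141.45°.
Normalise into (−180°, 180°]: 141.45° stays 141.45°.
Positive ⇒ the second point lies to the east; separation 141.45°.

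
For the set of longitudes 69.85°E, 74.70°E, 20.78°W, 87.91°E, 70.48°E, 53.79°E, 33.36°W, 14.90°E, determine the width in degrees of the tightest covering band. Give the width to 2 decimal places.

121.27°

Sort the longitudes: -33.36°, -20.78°, +14.90°, +53.79°, +69.85°, +70.48°, +74.70°, +87.91°.
Eastward gaps between consecutive values (wrapping around): 12.58°, 35.68°, 38.89°, 16.06°, 0.63°, 4.22°, 13.21°, 238.73°.
Largest gap = 238.73° ⇒ minimal covering band is its complement: 360° − 238.73° = 121.27°.
Band runs from -33.36° eastward to +87.91°.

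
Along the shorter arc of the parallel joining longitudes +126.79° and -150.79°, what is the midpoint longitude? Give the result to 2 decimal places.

+168.00°

Signed shortest Δλ from +126.79° to -150.79° is +82.42°.
Midpoint longitude = +126.79° + (+82.42°)/2 = +126.79° + 41.21° = +168.00°.
(The naïve average (+126.79 + -150.79)/2 = -12.0° is on the wrong side of the globe.)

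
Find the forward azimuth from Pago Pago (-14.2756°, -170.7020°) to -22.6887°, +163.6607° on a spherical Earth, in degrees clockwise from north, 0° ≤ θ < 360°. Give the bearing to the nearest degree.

Δλ = 163.6607 − -170.7020 = 334.3627°; wrapped into (−180°, 180°]: -25.6373°.
θ = atan2( sin Δλ · cos φ₂ , cos φ₁ · sin φ₂ − sin φ₁ · cos φ₂ · cos Δλ )
  = atan2(-0.39919, -0.16871) = -112.910° → normalised to [0°, 360°): 247.090°.

247°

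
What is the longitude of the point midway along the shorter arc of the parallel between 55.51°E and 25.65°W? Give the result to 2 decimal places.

14.93°E

Signed shortest Δλ from +55.51° to -25.65° is -81.16°.
Midpoint longitude = +55.51° + (-81.16°)/2 = +55.51° − 40.58° = +14.93°.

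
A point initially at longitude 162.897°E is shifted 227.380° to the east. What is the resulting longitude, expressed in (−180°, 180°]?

Start at +162.897°; shift +227.380° → +390.277°.
+390.277° lies outside (−180°, 180°]; subtract 360° → +30.277°.

30.277°E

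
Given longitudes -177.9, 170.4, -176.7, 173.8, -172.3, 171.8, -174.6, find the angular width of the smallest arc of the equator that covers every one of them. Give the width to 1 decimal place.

Sort the longitudes: -177.9°, -176.7°, -174.6°, -172.3°, +170.4°, +171.8°, +173.8°.
Eastward gaps between consecutive values (wrapping around): 1.2°, 2.1°, 2.3°, 342.7°, 1.4°, 2.0°, 8.3°.
Largest gap = 342.7° ⇒ minimal covering band is its complement: 360° − 342.7° = 17.3°.
Band runs from +170.4° eastward to -172.3°, crossing the antimeridian.

17.3°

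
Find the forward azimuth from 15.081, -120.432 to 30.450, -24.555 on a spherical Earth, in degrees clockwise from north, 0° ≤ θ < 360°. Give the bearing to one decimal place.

59.1°

Δλ = -24.555 − -120.432 = 95.877°.
θ = atan2( sin Δλ · cos φ₂ , cos φ₁ · sin φ₂ − sin φ₁ · cos φ₂ · cos Δλ )
  = atan2(0.85754, 0.51230) = 59.146° → normalised to [0°, 360°): 59.146°.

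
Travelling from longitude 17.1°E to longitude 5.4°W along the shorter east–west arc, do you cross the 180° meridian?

No

Signed shortest Δλ = ((-5.4 − 17.1 + 180) mod 360) − 180 = -22.5°.
Going west by 22.5° from +17.1° reaches -5.4° without touching 180°.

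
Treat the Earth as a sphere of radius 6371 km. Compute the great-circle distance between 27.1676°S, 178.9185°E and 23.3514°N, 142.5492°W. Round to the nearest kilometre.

6977 km

Δλ = -142.5492 − 178.9185 = -321.4677°; wrapped into (−180°, 180°]: 38.5323°.
Δφ = 23.3514 − -27.1676 = 50.5190°.
a = sin²(Δφ/2) + cos φ₁ · cos φ₂ · sin²(Δλ/2) = 0.271015.
c = 2·atan2(√a, √(1−a)) = 1.09509 rad → d = 6371·c ≈ 6976.80 km.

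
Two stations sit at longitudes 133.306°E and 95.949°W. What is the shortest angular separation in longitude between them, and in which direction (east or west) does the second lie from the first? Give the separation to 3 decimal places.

Raw difference: -95.949 − 133.306 = -229.255°.
Normalise into (−180°, 180°]: -229.255° + 360° = 130.745°.
Positive ⇒ the second point lies to the east; separation 130.745°.

130.745° east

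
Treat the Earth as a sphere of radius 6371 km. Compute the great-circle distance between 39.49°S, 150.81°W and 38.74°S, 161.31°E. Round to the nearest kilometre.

4082 km

Δλ = 161.31 − -150.81 = 312.12°; wrapped into (−180°, 180°]: -47.88°.
Δφ = -38.74 − -39.49 = 0.75°.
a = sin²(Δφ/2) + cos φ₁ · cos φ₂ · sin²(Δλ/2) = 0.099158.
c = 2·atan2(√a, √(1−a)) = 0.64069 rad → d = 6371·c ≈ 4081.83 km.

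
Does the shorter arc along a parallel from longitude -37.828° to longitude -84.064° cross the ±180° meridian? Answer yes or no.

Signed shortest Δλ = ((-84.064 − -37.828 + 180) mod 360) − 180 = -46.236°.
Going west by 46.236° from -37.828° reaches -84.064° without touching 180°.

No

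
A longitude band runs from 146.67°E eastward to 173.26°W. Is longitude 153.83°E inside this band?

Yes

Band width going east from +146.67° to -173.26°: ((-173.26 − 146.67) mod 360) = 40.07°.
Offset of +153.83° east of the west edge: ((153.83 − 146.67) mod 360) = 7.16°.
7.16° ≤ 40.07° ⇒ inside.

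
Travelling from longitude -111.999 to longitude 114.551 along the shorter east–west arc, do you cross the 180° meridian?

Naïve |114.551 − -111.999| = 226.55° > 180°, so the shorter arc goes the other way round — across 180°.
Signed shortest Δλ = ((114.551 − -111.999 + 180) mod 360) − 180 = -133.45°.
Going west by 133.45° from -111.999° passes through 180° before reaching +114.551°.

Yes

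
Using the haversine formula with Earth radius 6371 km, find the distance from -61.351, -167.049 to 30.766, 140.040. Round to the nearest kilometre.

Δλ = 140.040 − -167.049 = 307.089°; wrapped into (−180°, 180°]: -52.911°.
Δφ = 30.766 − -61.351 = 92.117°.
a = sin²(Δφ/2) + cos φ₁ · cos φ₂ · sin²(Δλ/2) = 0.600234.
c = 2·atan2(√a, √(1−a)) = 1.77263 rad → d = 6371·c ≈ 11293.44 km.

11293 km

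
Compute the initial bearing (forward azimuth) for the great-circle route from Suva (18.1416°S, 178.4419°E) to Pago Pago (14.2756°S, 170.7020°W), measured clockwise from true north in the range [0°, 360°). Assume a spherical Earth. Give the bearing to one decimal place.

71.2°

Δλ = -170.7020 − 178.4419 = -349.1439°; wrapped into (−180°, 180°]: 10.8561°.
θ = atan2( sin Δλ · cos φ₂ , cos φ₁ · sin φ₂ − sin φ₁ · cos φ₂ · cos Δλ )
  = atan2(0.18253, 0.06202) = 71.232° → normalised to [0°, 360°): 71.232°.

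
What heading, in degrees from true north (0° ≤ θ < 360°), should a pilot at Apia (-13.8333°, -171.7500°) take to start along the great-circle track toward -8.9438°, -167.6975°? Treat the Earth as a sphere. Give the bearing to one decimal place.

39.5°

Δλ = -167.6975 − -171.7500 = 4.0525°.
θ = atan2( sin Δλ · cos φ₂ , cos φ₁ · sin φ₂ − sin φ₁ · cos φ₂ · cos Δλ )
  = atan2(0.06981, 0.08464) = 39.515° → normalised to [0°, 360°): 39.515°.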